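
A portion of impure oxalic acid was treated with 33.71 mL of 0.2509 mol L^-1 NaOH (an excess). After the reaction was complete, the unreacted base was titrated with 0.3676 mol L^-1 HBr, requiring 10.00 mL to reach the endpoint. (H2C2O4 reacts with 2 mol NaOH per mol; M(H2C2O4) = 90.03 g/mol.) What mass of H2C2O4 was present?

0.215 g

Total n(NaOH) added = 0.2509 x 0.03371 = 0.008458 mol.
n(HBr) used = 0.3676 x 0.01000 = 0.003676 mol, which equals the excess n(NaOH).
So n(NaOH) consumed by the sample = 0.008458 - 0.003676 = 0.004782 mol.
n(H2C2O4) = 0.004782 / 2 = 0.002391 mol.
mass = 0.002391 mol x 90.03 g/mol = 0.215 g.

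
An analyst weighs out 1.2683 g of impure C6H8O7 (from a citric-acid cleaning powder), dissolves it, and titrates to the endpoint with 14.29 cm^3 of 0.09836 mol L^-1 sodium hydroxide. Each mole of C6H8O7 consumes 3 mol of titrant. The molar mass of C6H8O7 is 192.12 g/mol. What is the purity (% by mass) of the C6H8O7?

n(NaOH) = 0.09836 x 0.01429 = 0.001406 mol.
n(C6H8O7) = 0.001406 / 3 = 0.0004685 mol.
mass of C6H8O7 = 0.0004685 x 192.12 = 0.09001 g.
% purity = 0.09001 / 1.2683 x 100 = 7.10%.

7.10%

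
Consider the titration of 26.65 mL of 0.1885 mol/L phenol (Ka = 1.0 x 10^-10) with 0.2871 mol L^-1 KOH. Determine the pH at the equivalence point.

n(C6H5OH) = 0.1885 x 0.02665 = 0.005024 mol; V(KOH) at equivalence = 0.005024/0.2871 = 0.01750 L.
At equivalence all the acid is converted to C6H5O-; total volume = 0.02665 + 0.01750 = 0.04415 L, so [C6H5O-] = 0.005024/0.04415 = 0.1138 M.
Kb = Kw/Ka = 1.0e-14 / 1.0 x 10^-10 = 0.000100.
[OH^-] = sqrt(Kb x [C6H5O-]) = sqrt(0.000100 x 0.1138) = 0.00337 M.
pOH = 2.47, so pH = 14.00 - 2.47 = 11.53.

11.53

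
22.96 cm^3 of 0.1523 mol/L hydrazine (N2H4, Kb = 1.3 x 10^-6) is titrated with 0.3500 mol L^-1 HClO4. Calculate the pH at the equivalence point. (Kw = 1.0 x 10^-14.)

n(N2H4) = 0.1523 x 0.02296 = 0.003497 mol; V(HClO4) at equivalence = 0.003497/0.3500 = 0.009991 L.
At equivalence the base is fully converted to N2H5+; total volume = 0.03295 L, so [N2H5+] = 0.003497/0.03295 = 0.1061 M.
Ka(N2H5+) = Kw/Kb = 1.0e-14 / 1.3 x 10^-6 = 7.69e-9.
[H^+] = sqrt(Ka x [N2H5+]) = sqrt(7.69e-9 x 0.1061) = 2.86e-5 M.
pH = -log(2.86e-5) = 4.54.

4.54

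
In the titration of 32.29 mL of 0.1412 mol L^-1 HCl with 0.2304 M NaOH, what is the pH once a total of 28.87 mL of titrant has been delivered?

n(acid) = 0.1412 x 0.03229 = 0.004559 mol; n(NaOH) added = 0.2304 x 0.02887 = 0.006652 mol.
Base is in excess by 0.006652 - 0.004559 = 0.002092 mol in a total volume of 0.06116 L.
[OH^-] = 0.002092/0.06116 = 0.03421 M, so pOH = 1.47 and pH = 14.00 - 1.47 = 12.53.

12.53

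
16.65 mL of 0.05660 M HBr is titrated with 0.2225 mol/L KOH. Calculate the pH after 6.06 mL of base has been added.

n(acid) = 0.05660 x 0.01665 = 0.0009424 mol; n(KOH) added = 0.2225 x 0.006060 = 0.001348 mol.
Base is in excess by 0.001348 - 0.0009424 = 0.0004060 mol in a total volume of 0.02271 L.
[OH^-] = 0.0004060/0.02271 = 0.01788 M, so pOH = 1.75 and pH = 14.00 - 1.75 = 12.25.

12.25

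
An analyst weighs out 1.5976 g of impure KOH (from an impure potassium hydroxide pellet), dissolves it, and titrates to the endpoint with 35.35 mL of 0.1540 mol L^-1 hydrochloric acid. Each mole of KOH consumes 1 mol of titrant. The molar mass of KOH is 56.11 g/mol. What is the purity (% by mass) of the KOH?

19.1%

n(HCl) = 0.1540 x 0.03535 = 0.005444 mol.
n(KOH) = 0.005444 / 1 = 0.005444 mol.
mass of KOH = 0.005444 x 56.11 = 0.3055 g.
% purity = 0.3055 / 1.5976 x 100 = 19.1%.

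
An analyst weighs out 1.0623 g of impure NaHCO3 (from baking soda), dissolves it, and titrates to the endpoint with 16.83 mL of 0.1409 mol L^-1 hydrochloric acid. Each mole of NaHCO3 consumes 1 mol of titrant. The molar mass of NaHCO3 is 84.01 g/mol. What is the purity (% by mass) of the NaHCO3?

18.8%

n(HCl) = 0.1409 x 0.01683 = 0.002371 mol.
n(NaHCO3) = 0.002371 / 1 = 0.002371 mol.
mass of NaHCO3 = 0.002371 x 84.01 = 0.1992 g.
% purity = 0.1992 / 1.0623 x 100 = 18.8%.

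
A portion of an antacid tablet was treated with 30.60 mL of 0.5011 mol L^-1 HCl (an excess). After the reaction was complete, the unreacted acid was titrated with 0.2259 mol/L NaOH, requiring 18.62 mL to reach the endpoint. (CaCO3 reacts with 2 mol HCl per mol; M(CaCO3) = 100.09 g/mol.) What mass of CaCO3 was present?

0.557 g

Total n(HCl) added = 0.5011 x 0.03060 = 0.01533 mol.
n(NaOH) used = 0.2259 x 0.01862 = 0.004206 mol, which equals the excess n(HCl).
So n(HCl) consumed by the sample = 0.01533 - 0.004206 = 0.01113 mol.
n(CaCO3) = 0.01113 / 2 = 0.005564 mol.
mass = 0.005564 mol x 100.09 g/mol = 0.557 g.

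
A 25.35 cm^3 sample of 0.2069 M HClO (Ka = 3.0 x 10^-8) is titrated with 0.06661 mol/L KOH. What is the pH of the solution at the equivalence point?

n(HClO) = 0.2069 x 0.02535 = 0.005245 mol; V(KOH) at equivalence = 0.005245/0.06661 = 0.07874 L.
At equivalence all the acid is converted to ClO-; total volume = 0.02535 + 0.07874 = 0.1041 L, so [ClO-] = 0.005245/0.1041 = 0.05039 M.
Kb = Kw/Ka = 1.0e-14 / 3.0 x 10^-8 = 3.33e-7.
[OH^-] = sqrt(Kb x [ClO-]) = sqrt(3.33e-7 x 0.05039) = 0.000130 M.
pOH = 3.89, so pH = 14.00 - 3.89 = 10.11.

10.11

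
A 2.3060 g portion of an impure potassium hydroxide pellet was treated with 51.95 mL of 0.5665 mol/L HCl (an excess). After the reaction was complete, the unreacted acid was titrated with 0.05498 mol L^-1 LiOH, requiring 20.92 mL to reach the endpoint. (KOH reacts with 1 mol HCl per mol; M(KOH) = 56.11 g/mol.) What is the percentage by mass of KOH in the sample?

Total n(HCl) added = 0.5665 x 0.05195 = 0.02943 mol.
n(LiOH) used = 0.05498 x 0.02092 = 0.001150 mol, which equals the excess n(HCl).
So n(HCl) consumed by the sample = 0.02943 - 0.001150 = 0.02828 mol.
n(KOH) = 0.02828 / 1 = 0.02828 mol.
mass KOH = 0.02828 x 56.11 = 1.587 g, so %KOH = 1.587/2.3060 x 100 = 68.8%.

68.8%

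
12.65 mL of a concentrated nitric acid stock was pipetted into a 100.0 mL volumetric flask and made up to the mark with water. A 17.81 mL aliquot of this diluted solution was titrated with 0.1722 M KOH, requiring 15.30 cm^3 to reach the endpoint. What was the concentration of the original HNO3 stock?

n(KOH) = 0.1722 x 0.01530 = 0.002635 mol.
n(HNO3) in the aliquot = 0.002635 mol.
[diluted HNO3] = 0.002635 / 0.01781 = 0.1479 M.
Dilution factor = 100.0/12.65 = 7.905, so [stock] = 0.1479 x 7.905 = 1.17 M.

1.17 M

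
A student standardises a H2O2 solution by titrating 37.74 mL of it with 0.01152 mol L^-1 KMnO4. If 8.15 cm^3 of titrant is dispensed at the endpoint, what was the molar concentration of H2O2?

0.00622 M

n(KMnO4) = 0.01152 x 0.008150 = 9.389e-5 mol.
From the balanced equation, 2 mol KMnO4 reacts with 5 mol H2O2, so n(H2O2) = 9.389e-5 x 5/2 = 0.0002347 mol.
[H2O2] = 0.0002347 / 0.03774 L = 0.00622 M.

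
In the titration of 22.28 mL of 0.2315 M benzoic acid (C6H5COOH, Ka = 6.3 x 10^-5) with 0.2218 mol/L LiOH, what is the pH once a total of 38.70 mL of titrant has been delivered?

n(acid) = 0.2315 x 0.02228 = 0.005158 mol; n(LiOH) added = 0.2218 x 0.03870 = 0.008584 mol.
Base is in excess by 0.008584 - 0.005158 = 0.003426 mol in a total volume of 0.06098 L.
[OH^-] = 0.003426/0.06098 = 0.05618 M, so pOH = 1.25 and pH = 14.00 - 1.25 = 12.75.

12.75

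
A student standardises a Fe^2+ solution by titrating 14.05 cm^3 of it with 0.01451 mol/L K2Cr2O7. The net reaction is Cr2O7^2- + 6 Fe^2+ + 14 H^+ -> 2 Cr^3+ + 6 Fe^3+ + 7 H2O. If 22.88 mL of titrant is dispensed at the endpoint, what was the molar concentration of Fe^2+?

n(K2Cr2O7) = 0.01451 x 0.02288 = 0.0003320 mol.
From the balanced equation, 1 mol K2Cr2O7 reacts with 6 mol Fe^2+, so n(Fe^2+) = 0.0003320 x 6/1 = 0.001992 mol.
[Fe^2+] = 0.001992 / 0.01405 L = 0.142 M.

0.142 M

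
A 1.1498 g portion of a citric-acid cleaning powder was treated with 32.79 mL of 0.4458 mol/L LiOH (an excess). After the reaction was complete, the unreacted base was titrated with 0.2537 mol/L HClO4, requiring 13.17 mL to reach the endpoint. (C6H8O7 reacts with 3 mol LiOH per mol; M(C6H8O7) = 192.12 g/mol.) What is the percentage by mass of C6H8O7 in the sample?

Total n(LiOH) added = 0.4458 x 0.03279 = 0.01462 mol.
n(HClO4) used = 0.2537 x 0.01317 = 0.003341 mol, which equals the excess n(LiOH).
So n(LiOH) consumed by the sample = 0.01462 - 0.003341 = 0.01128 mol.
n(C6H8O7) = 0.01128 / 3 = 0.003759 mol.
mass C6H8O7 = 0.003759 x 192.12 = 0.7222 g, so %C6H8O7 = 0.7222/1.1498 x 100 = 62.8%.

62.8%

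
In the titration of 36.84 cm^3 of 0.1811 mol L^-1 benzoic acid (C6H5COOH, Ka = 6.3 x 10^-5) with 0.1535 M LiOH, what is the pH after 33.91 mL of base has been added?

4.75

Initial n(C6H5COOH) = 0.1811 x 0.03684 = 0.006672 mol.
n(LiOH) added = 0.1535 x 0.03391 = 0.005205 mol, converting that many moles of C6H5COOH to C6H5COO-.
Remaining n(C6H5COOH) = 0.001467 mol; n(C6H5COO-) = 0.005205 mol.
By Henderson-Hasselbalch, pH = pKa + log([A^-]/[HA]) = 4.20 + log(0.005205/0.001467) = 4.20 + (+0.55) = 4.75.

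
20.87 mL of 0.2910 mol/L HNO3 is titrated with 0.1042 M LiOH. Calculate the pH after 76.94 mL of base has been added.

n(acid) = 0.2910 x 0.02087 = 0.006073 mol; n(LiOH) added = 0.1042 x 0.07694 = 0.008017 mol.
Base is in excess by 0.008017 - 0.006073 = 0.001944 mol in a total volume of 0.09781 L.
[OH^-] = 0.001944/0.09781 = 0.01988 M, so pOH = 1.70 and pH = 14.00 - 1.70 = 12.30.

12.30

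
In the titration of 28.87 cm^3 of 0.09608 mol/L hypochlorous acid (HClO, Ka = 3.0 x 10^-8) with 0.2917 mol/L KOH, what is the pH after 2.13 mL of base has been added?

6.98

Initial n(HClO) = 0.09608 x 0.02887 = 0.002774 mol.
n(KOH) added = 0.2917 x 0.002130 = 0.0006213 mol, converting that many moles of HClO to ClO-.
Remaining n(HClO) = 0.002153 mol; n(ClO-) = 0.0006213 mol.
By Henderson-Hasselbalch, pH = pKa + log([A^-]/[HA]) = 7.52 + log(0.0006213/0.002153) = 7.52 + (-0.54) = 6.98.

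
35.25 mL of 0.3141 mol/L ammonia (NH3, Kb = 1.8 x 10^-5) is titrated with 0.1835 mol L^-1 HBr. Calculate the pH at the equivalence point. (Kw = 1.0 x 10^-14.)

n(NH3) = 0.3141 x 0.03525 = 0.01107 mol; V(HBr) at equivalence = 0.01107/0.1835 = 0.06034 L.
At equivalence the base is fully converted to NH4+; total volume = 0.09559 L, so [NH4+] = 0.01107/0.09559 = 0.1158 M.
Ka(NH4+) = Kw/Kb = 1.0e-14 / 1.8 x 10^-5 = 5.56e-10.
[H^+] = sqrt(Ka x [NH4+]) = sqrt(5.56e-10 x 0.1158) = 8.02e-6 M.
pH = -log(8.02e-6) = 5.10.

5.10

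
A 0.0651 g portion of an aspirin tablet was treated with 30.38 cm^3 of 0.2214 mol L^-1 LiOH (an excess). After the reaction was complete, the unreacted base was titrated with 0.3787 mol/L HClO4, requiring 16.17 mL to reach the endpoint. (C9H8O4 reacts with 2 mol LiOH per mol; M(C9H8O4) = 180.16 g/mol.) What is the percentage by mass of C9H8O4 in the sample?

Total n(LiOH) added = 0.2214 x 0.03038 = 0.006726 mol.
n(HClO4) used = 0.3787 x 0.01617 = 0.006124 mol, which equals the excess n(LiOH).
So n(LiOH) consumed by the sample = 0.006726 - 0.006124 = 0.0006026 mol.
n(C9H8O4) = 0.0006026 / 2 = 0.0003013 mol.
mass C9H8O4 = 0.0003013 x 180.16 = 0.05428 g, so %C9H8O4 = 0.05428/0.0651 x 100 = 83.4%.

83.4%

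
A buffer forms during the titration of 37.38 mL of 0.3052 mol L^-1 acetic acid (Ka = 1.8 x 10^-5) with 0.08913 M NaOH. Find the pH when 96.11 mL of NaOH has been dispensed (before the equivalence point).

Initial n(CH3COOH) = 0.3052 x 0.03738 = 0.01141 mol.
n(NaOH) added = 0.08913 x 0.09611 = 0.008566 mol, converting that many moles of CH3COOH to CH3COO-.
Remaining n(CH3COOH) = 0.002842 mol; n(CH3COO-) = 0.008566 mol.
By Henderson-Hasselbalch, pH = pKa + log([A^-]/[HA]) = 4.74 + log(0.008566/0.002842) = 4.74 + (+0.48) = 5.22.

5.22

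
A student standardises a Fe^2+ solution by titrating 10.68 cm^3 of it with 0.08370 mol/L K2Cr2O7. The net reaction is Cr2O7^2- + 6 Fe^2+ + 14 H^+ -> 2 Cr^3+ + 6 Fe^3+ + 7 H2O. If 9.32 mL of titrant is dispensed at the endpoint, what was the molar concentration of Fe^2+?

n(K2Cr2O7) = 0.08370 x 0.009320 = 0.0007801 mol.
From the balanced equation, 1 mol K2Cr2O7 reacts with 6 mol Fe^2+, so n(Fe^2+) = 0.0007801 x 6/1 = 0.004681 mol.
[Fe^2+] = 0.004681 / 0.01068 L = 0.438 M.

0.438 M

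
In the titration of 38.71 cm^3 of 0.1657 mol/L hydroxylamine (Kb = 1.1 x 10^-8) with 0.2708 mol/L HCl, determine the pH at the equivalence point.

n(NH2OH) = 0.1657 x 0.03871 = 0.006414 mol; V(HCl) at equivalence = 0.006414/0.2708 = 0.02369 L.
At equivalence the base is fully converted to NH3OH+; total volume = 0.06240 L, so [NH3OH+] = 0.006414/0.06240 = 0.1028 M.
Ka(NH3OH+) = Kw/Kb = 1.0e-14 / 1.1 x 10^-8 = 9.09e-7.
[H^+] = sqrt(Ka x [NH3OH+]) = sqrt(9.09e-7 x 0.1028) = 0.000306 M.
pH = -log(0.000306) = 3.51.

3.51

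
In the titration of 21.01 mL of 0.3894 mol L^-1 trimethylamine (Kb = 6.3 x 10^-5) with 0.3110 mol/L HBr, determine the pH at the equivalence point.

5.28

n((CH3)3N) = 0.3894 x 0.02101 = 0.008181 mol; V(HBr) at equivalence = 0.008181/0.3110 = 0.02631 L.
At equivalence the base is fully converted to (CH3)3NH+; total volume = 0.04732 L, so [(CH3)3NH+] = 0.008181/0.04732 = 0.1729 M.
Ka((CH3)3NH+) = Kw/Kb = 1.0e-14 / 6.3 x 10^-5 = 1.59e-10.
[H^+] = sqrt(Ka x [(CH3)3NH+]) = sqrt(1.59e-10 x 0.1729) = 5.24e-6 M.
pH = -log(5.24e-6) = 5.28.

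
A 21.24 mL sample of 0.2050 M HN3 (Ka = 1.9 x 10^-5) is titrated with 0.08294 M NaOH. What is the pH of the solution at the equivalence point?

n(HN3) = 0.2050 x 0.02124 = 0.004354 mol; V(NaOH) at equivalence = 0.004354/0.08294 = 0.05250 L.
At equivalence all the acid is converted to N3-; total volume = 0.02124 + 0.05250 = 0.07374 L, so [N3-] = 0.004354/0.07374 = 0.05905 M.
Kb = Kw/Ka = 1.0e-14 / 1.9 x 10^-5 = 5.26e-10.
[OH^-] = sqrt(Kb x [N3-]) = sqrt(5.26e-10 x 0.05905) = 5.57e-6 M.
pOH = 5.25, so pH = 14.00 - 5.25 = 8.75.

8.75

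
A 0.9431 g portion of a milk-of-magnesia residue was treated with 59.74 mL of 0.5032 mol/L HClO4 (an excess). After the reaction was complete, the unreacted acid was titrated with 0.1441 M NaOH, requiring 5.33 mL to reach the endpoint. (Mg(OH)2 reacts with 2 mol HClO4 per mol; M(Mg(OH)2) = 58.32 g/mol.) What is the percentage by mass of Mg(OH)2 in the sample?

90.6%

Total n(HClO4) added = 0.5032 x 0.05974 = 0.03006 mol.
n(NaOH) used = 0.1441 x 0.005330 = 0.0007681 mol, which equals the excess n(HClO4).
So n(HClO4) consumed by the sample = 0.03006 - 0.0007681 = 0.02929 mol.
n(Mg(OH)2) = 0.02929 / 2 = 0.01465 mol.
mass Mg(OH)2 = 0.01465 x 58.32 = 0.8542 g, so %Mg(OH)2 = 0.8542/0.9431 x 100 = 90.6%.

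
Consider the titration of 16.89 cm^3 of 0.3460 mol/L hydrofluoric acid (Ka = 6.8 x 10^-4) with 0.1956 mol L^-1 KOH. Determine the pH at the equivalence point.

8.13

n(HF) = 0.3460 x 0.01689 = 0.005844 mol; V(KOH) at equivalence = 0.005844/0.1956 = 0.02988 L.
At equivalence all the acid is converted to F-; total volume = 0.01689 + 0.02988 = 0.04677 L, so [F-] = 0.005844/0.04677 = 0.1250 M.
Kb = Kw/Ka = 1.0e-14 / 6.8 x 10^-4 = 1.47e-11.
[OH^-] = sqrt(Kb x [F-]) = sqrt(1.47e-11 x 0.1250) = 1.36e-6 M.
pOH = 5.87, so pH = 14.00 - 5.87 = 8.13.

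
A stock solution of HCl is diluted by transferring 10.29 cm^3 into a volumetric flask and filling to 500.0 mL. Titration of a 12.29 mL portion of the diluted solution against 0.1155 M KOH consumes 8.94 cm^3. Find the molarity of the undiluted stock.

4.08 M

n(KOH) = 0.1155 x 0.008940 = 0.001033 mol.
n(HCl) in the aliquot = 0.001033 mol.
[diluted HCl] = 0.001033 / 0.01229 = 0.08402 M.
Dilution factor = 500.0/10.29 = 48.59, so [stock] = 0.08402 x 48.59 = 4.08 M.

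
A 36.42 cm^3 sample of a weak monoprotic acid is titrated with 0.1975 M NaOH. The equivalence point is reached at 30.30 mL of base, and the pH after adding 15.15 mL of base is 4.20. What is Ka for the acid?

15.15 mL is half of the equivalence volume, so this is the half-equivalence point where [HA] = [A^-].
At half-equivalence pH = pKa, so pKa = 4.20.
Ka = 10^(-4.20) = 6.3 x 10^-5.

6.3 x 10^-5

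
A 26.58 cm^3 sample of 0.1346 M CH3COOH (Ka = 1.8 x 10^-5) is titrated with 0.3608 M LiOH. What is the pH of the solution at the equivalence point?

n(CH3COOH) = 0.1346 x 0.02658 = 0.003578 mol; V(LiOH) at equivalence = 0.003578/0.3608 = 0.009916 L.
At equivalence all the acid is converted to CH3COO-; total volume = 0.02658 + 0.009916 = 0.03650 L, so [CH3COO-] = 0.003578/0.03650 = 0.09803 M.
Kb = Kw/Ka = 1.0e-14 / 1.8 x 10^-5 = 5.56e-10.
[OH^-] = sqrt(Kb x [CH3COO-]) = sqrt(5.56e-10 x 0.09803) = 7.38e-6 M.
pOH = 5.13, so pH = 14.00 - 5.13 = 8.87.

8.87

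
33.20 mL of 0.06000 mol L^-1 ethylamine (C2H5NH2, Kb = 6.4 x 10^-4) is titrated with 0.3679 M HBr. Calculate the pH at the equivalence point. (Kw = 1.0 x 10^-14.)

n(C2H5NH2) = 0.06000 x 0.03320 = 0.001992 mol; V(HBr) at equivalence = 0.001992/0.3679 = 0.005415 L.
At equivalence the base is fully converted to C2H5NH3+; total volume = 0.03861 L, so [C2H5NH3+] = 0.001992/0.03861 = 0.05159 M.
Ka(C2H5NH3+) = Kw/Kb = 1.0e-14 / 6.4 x 10^-4 = 1.56e-11.
[H^+] = sqrt(Ka x [C2H5NH3+]) = sqrt(1.56e-11 x 0.05159) = 8.98e-7 M.
pH = -log(8.98e-7) = 6.05.

6.05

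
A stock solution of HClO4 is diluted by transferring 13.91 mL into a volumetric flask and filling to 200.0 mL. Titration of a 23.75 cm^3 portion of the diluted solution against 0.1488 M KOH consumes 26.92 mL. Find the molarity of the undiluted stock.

n(KOH) = 0.1488 x 0.02692 = 0.004006 mol.
n(HClO4) in the aliquot = 0.004006 mol.
[diluted HClO4] = 0.004006 / 0.02375 = 0.1687 M.
Dilution factor = 200.0/13.91 = 14.38, so [stock] = 0.1687 x 14.38 = 2.43 M.

2.43 M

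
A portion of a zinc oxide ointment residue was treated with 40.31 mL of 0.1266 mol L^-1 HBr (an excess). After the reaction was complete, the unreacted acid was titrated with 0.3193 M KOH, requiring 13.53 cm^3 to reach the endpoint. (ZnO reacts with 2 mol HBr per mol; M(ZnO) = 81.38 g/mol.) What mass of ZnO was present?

Total n(HBr) added = 0.1266 x 0.04031 = 0.005103 mol.
n(KOH) used = 0.3193 x 0.01353 = 0.004320 mol, which equals the excess n(HBr).
So n(HBr) consumed by the sample = 0.005103 - 0.004320 = 0.0007831 mol.
n(ZnO) = 0.0007831 / 2 = 0.0003916 mol.
mass = 0.0003916 mol x 81.38 g/mol = 0.0319 g.

0.0319 g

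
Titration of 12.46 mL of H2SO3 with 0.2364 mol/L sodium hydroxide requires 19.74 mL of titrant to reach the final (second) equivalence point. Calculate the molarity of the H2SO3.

n(NaOH) = 0.2364 x 0.01974 = 0.004667 mol.
At the final (second) equivalence point, 2 mol OH^- react per mol H2SO3, so n(H2SO3) = 0.004667 / 2 = 0.002333 mol.
[H2SO3] = 0.002333 / 0.01246 L = 0.187 M.

0.187 M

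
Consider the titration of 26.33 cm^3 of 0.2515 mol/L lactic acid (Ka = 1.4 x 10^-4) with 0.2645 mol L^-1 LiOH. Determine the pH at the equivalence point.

8.48

n(HC3H5O3) = 0.2515 x 0.02633 = 0.006622 mol; V(LiOH) at equivalence = 0.006622/0.2645 = 0.02504 L.
At equivalence all the acid is converted to C3H5O3-; total volume = 0.02633 + 0.02504 = 0.05137 L, so [C3H5O3-] = 0.006622/0.05137 = 0.1289 M.
Kb = Kw/Ka = 1.0e-14 / 1.4 x 10^-4 = 7.14e-11.
[OH^-] = sqrt(Kb x [C3H5O3-]) = sqrt(7.14e-11 x 0.1289) = 3.03e-6 M.
pOH = 5.52, so pH = 14.00 - 5.52 = 8.48.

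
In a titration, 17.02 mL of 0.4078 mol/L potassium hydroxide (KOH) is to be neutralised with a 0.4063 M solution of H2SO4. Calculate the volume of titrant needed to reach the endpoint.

n(KOH) = 0.4078 mol/L x 0.01702 L = 0.006941 mol.
The neutralisation is 2 KOH : 1 H2SO4, so n(H2SO4) = 0.006941 x 1/2 = 0.003470 mol.
V(H2SO4) = 0.003470 / 0.4063 = 0.008541 L = 8.54 mL.

8.54 mL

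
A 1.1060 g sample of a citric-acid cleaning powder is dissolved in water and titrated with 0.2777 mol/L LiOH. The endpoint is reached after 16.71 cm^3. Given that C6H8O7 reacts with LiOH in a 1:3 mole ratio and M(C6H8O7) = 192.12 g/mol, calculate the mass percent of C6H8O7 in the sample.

n(LiOH) = 0.2777 x 0.01671 = 0.004640 mol.
n(C6H8O7) = 0.004640 / 3 = 0.001547 mol.
mass of C6H8O7 = 0.001547 x 192.12 = 0.2972 g.
% purity = 0.2972 / 1.1060 x 100 = 26.9%.

26.9%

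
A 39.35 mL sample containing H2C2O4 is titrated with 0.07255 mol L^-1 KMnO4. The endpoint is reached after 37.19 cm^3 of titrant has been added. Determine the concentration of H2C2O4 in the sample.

n(KMnO4) = 0.07255 x 0.03719 = 0.002698 mol.
From the balanced equation, 2 mol KMnO4 reacts with 5 mol H2C2O4, so n(H2C2O4) = 0.002698 x 5/2 = 0.006745 mol.
[H2C2O4] = 0.006745 / 0.03935 L = 0.171 M.

0.171 M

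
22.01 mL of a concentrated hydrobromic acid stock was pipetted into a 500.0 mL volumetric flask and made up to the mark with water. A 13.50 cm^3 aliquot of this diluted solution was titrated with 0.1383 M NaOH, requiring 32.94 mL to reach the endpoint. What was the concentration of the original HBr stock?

7.67 M

n(NaOH) = 0.1383 x 0.03294 = 0.004556 mol.
n(HBr) in the aliquot = 0.004556 mol.
[diluted HBr] = 0.004556 / 0.01350 = 0.3375 M.
Dilution factor = 500.0/22.01 = 22.72, so [stock] = 0.3375 x 22.72 = 7.67 M.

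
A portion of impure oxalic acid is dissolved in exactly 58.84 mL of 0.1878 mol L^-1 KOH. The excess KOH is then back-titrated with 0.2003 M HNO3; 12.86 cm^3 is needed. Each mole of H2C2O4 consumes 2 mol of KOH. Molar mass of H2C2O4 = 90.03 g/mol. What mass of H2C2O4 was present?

Total n(KOH) added = 0.1878 x 0.05884 = 0.01105 mol.
n(HNO3) used = 0.2003 x 0.01286 = 0.002576 mol, which equals the excess n(KOH).
So n(KOH) consumed by the sample = 0.01105 - 0.002576 = 0.008474 mol.
n(H2C2O4) = 0.008474 / 2 = 0.004237 mol.
mass = 0.004237 mol x 90.03 g/mol = 0.381 g.

0.381 g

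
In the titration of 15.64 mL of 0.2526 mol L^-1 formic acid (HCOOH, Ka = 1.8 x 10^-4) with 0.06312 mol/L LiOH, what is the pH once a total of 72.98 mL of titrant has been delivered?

11.87

n(acid) = 0.2526 x 0.01564 = 0.003951 mol; n(LiOH) added = 0.06312 x 0.07298 = 0.004606 mol.
Base is in excess by 0.004606 - 0.003951 = 0.0006558 mol in a total volume of 0.08862 L.
[OH^-] = 0.0006558/0.08862 = 0.007401 M, so pOH = 2.13 and pH = 14.00 - 2.13 = 11.87.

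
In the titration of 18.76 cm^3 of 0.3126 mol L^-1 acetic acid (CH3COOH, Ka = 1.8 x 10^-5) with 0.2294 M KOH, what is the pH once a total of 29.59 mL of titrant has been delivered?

12.28

n(acid) = 0.3126 x 0.01876 = 0.005864 mol; n(KOH) added = 0.2294 x 0.02959 = 0.006788 mol.
Base is in excess by 0.006788 - 0.005864 = 0.0009236 mol in a total volume of 0.04835 L.
[OH^-] = 0.0009236/0.04835 = 0.01910 M, so pOH = 1.72 and pH = 14.00 - 1.72 = 12.28.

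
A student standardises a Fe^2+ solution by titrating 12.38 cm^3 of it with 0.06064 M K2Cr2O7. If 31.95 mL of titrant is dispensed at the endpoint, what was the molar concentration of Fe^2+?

n(K2Cr2O7) = 0.06064 x 0.03195 = 0.001937 mol.
From the balanced equation, 1 mol K2Cr2O7 reacts with 6 mol Fe^2+, so n(Fe^2+) = 0.001937 x 6/1 = 0.01162 mol.
[Fe^2+] = 0.01162 / 0.01238 L = 0.939 M.

0.939 M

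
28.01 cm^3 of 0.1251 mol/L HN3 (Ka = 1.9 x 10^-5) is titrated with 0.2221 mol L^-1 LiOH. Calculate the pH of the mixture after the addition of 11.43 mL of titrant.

5.14

Initial n(HN3) = 0.1251 x 0.02801 = 0.003504 mol.
n(LiOH) added = 0.2221 x 0.01143 = 0.002539 mol, converting that many moles of HN3 to N3-.
Remaining n(HN3) = 0.0009654 mol; n(N3-) = 0.002539 mol.
By Henderson-Hasselbalch, pH = pKa + log([A^-]/[HA]) = 4.72 + log(0.002539/0.0009654) = 4.72 + (+0.42) = 5.14.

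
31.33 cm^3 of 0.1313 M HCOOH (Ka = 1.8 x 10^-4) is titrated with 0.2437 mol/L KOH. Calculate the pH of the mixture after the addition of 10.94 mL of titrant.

4.01

Initial n(HCOOH) = 0.1313 x 0.03133 = 0.004114 mol.
n(KOH) added = 0.2437 x 0.01094 = 0.002666 mol, converting that many moles of HCOOH to HCOO-.
Remaining n(HCOOH) = 0.001448 mol; n(HCOO-) = 0.002666 mol.
By Henderson-Hasselbalch, pH = pKa + log([A^-]/[HA]) = 3.74 + log(0.002666/0.001448) = 3.74 + (+0.27) = 4.01.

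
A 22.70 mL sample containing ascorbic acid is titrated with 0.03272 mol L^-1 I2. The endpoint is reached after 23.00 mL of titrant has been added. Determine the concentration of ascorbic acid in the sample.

n(I2) = 0.03272 x 0.02300 = 0.0007526 mol.
From the balanced equation, 1 mol I2 reacts with 1 mol ascorbic acid, so n(ascorbic acid) = 0.0007526 x 1/1 = 0.0007526 mol.
[ascorbic acid] = 0.0007526 / 0.02270 L = 0.0332 M.

0.0332 M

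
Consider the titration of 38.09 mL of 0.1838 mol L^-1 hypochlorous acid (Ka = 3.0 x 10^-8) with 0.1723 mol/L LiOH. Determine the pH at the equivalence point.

10.24

n(HClO) = 0.1838 x 0.03809 = 0.007001 mol; V(LiOH) at equivalence = 0.007001/0.1723 = 0.04063 L.
At equivalence all the acid is converted to ClO-; total volume = 0.03809 + 0.04063 = 0.07872 L, so [ClO-] = 0.007001/0.07872 = 0.08893 M.
Kb = Kw/Ka = 1.0e-14 / 3.0 x 10^-8 = 3.33e-7.
[OH^-] = sqrt(Kb x [ClO-]) = sqrt(3.33e-7 x 0.08893) = 0.000172 M.
pOH = 3.76, so pH = 14.00 - 3.76 = 10.24.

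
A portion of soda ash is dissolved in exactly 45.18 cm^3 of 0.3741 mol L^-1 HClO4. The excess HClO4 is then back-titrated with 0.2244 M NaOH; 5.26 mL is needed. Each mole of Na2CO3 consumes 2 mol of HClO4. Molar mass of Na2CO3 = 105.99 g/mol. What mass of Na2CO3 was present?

Total n(HClO4) added = 0.3741 x 0.04518 = 0.01690 mol.
n(NaOH) used = 0.2244 x 0.005260 = 0.001180 mol, which equals the excess n(HClO4).
So n(HClO4) consumed by the sample = 0.01690 - 0.001180 = 0.01572 mol.
n(Na2CO3) = 0.01572 / 2 = 0.007861 mol.
mass = 0.007861 mol x 105.99 g/mol = 0.833 g.

0.833 g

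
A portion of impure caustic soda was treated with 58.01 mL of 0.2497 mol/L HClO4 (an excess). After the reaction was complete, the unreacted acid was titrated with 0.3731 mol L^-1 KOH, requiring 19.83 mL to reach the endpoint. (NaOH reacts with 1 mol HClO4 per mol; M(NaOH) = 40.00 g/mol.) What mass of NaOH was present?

0.283 g

Total n(HClO4) added = 0.2497 x 0.05801 = 0.01449 mol.
n(KOH) used = 0.3731 x 0.01983 = 0.007399 mol, which equals the excess n(HClO4).
So n(HClO4) consumed by the sample = 0.01449 - 0.007399 = 0.007087 mol.
n(NaOH) = 0.007087 / 1 = 0.007087 mol.
mass = 0.007087 mol x 40.00 g/mol = 0.283 g.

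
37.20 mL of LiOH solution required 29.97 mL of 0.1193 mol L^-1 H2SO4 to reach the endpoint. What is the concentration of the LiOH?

n(H2SO4) delivered = 0.1193 x 0.02997 = 0.003575 mol.
The reaction is 2 LiOH + 1 H2SO4, so n(LiOH) = 0.003575 x 2/1 = 0.007151 mol.
[LiOH] = 0.007151 mol / 0.03720 L = 0.192 M.

0.192 M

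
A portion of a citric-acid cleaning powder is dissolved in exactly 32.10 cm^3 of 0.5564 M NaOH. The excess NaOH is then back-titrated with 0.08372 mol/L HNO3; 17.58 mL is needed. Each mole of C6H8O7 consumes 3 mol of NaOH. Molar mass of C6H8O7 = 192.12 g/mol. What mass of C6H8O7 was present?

1.05 g

Total n(NaOH) added = 0.5564 x 0.03210 = 0.01786 mol.
n(HNO3) used = 0.08372 x 0.01758 = 0.001472 mol, which equals the excess n(NaOH).
So n(NaOH) consumed by the sample = 0.01786 - 0.001472 = 0.01639 mol.
n(C6H8O7) = 0.01639 / 3 = 0.005463 mol.
mass = 0.005463 mol x 192.12 g/mol = 1.05 g.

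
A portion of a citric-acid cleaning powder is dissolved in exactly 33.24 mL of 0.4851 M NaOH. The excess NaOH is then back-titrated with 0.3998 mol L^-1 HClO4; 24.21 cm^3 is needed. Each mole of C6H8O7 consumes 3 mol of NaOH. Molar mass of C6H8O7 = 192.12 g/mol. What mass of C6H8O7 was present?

Total n(NaOH) added = 0.4851 x 0.03324 = 0.01612 mol.
n(HClO4) used = 0.3998 x 0.02421 = 0.009679 mol, which equals the excess n(NaOH).
So n(NaOH) consumed by the sample = 0.01612 - 0.009679 = 0.006446 mol.
n(C6H8O7) = 0.006446 / 3 = 0.002149 mol.
mass = 0.002149 mol x 192.12 g/mol = 0.413 g.

0.413 g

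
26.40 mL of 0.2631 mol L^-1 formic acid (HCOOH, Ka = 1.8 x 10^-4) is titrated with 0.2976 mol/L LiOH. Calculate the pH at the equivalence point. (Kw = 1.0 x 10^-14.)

8.44

n(HCOOH) = 0.2631 x 0.02640 = 0.006946 mol; V(LiOH) at equivalence = 0.006946/0.2976 = 0.02334 L.
At equivalence all the acid is converted to HCOO-; total volume = 0.02640 + 0.02334 = 0.04974 L, so [HCOO-] = 0.006946/0.04974 = 0.1396 M.
Kb = Kw/Ka = 1.0e-14 / 1.8 x 10^-4 = 5.56e-11.
[OH^-] = sqrt(Kb x [HCOO-]) = sqrt(5.56e-11 x 0.1396) = 2.79e-6 M.
pOH = 5.56, so pH = 14.00 - 5.56 = 8.44.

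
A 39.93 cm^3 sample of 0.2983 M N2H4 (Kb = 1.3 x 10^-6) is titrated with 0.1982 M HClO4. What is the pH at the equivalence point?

4.52

n(N2H4) = 0.2983 x 0.03993 = 0.01191 mol; V(HClO4) at equivalence = 0.01191/0.1982 = 0.06010 L.
At equivalence the base is fully converted to N2H5+; total volume = 0.1000 L, so [N2H5+] = 0.01191/0.1000 = 0.1191 M.
Ka(N2H5+) = Kw/Kb = 1.0e-14 / 1.3 x 10^-6 = 7.69e-9.
[H^+] = sqrt(Ka x [N2H5+]) = sqrt(7.69e-9 x 0.1191) = 3.03e-5 M.
pH = -log(3.03e-5) = 4.52.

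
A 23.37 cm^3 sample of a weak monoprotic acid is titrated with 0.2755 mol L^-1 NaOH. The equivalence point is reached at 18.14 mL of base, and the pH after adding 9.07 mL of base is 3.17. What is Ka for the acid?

9.07 mL is half of the equivalence volume, so this is the half-equivalence point where [HA] = [A^-].
At half-equivalence pH = pKa, so pKa = 3.17.
Ka = 10^(-3.17) = 6.8 x 10^-4.

6.8 x 10^-4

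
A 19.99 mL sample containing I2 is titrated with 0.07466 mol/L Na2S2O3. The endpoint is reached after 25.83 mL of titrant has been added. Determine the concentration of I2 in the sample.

0.0482 M

n(Na2S2O3) = 0.07466 x 0.02583 = 0.001928 mol.
From the balanced equation, 2 mol Na2S2O3 reacts with 1 mol I2, so n(I2) = 0.001928 x 1/2 = 0.0009642 mol.
[I2] = 0.0009642 / 0.01999 L = 0.0482 M.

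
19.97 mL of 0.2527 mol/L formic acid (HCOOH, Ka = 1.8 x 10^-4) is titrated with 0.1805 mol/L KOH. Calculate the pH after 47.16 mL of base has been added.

n(acid) = 0.2527 x 0.01997 = 0.005046 mol; n(KOH) added = 0.1805 x 0.04716 = 0.008512 mol.
Base is in excess by 0.008512 - 0.005046 = 0.003466 mol in a total volume of 0.06713 L.
[OH^-] = 0.003466/0.06713 = 0.05163 M, so pOH = 1.29 and pH = 14.00 - 1.29 = 12.71.

12.71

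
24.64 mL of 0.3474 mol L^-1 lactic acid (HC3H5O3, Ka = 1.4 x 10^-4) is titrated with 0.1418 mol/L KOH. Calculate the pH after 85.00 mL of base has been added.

12.50

n(acid) = 0.3474 x 0.02464 = 0.008560 mol; n(KOH) added = 0.1418 x 0.08500 = 0.01205 mol.
Base is in excess by 0.01205 - 0.008560 = 0.003493 mol in a total volume of 0.1096 L.
[OH^-] = 0.003493/0.1096 = 0.03186 M, so pOH = 1.50 and pH = 14.00 - 1.50 = 12.50.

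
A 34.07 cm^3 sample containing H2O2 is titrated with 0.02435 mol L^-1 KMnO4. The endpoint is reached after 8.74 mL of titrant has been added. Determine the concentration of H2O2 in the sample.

n(KMnO4) = 0.02435 x 0.008740 = 0.0002128 mol.
From the balanced equation, 2 mol KMnO4 reacts with 5 mol H2O2, so n(H2O2) = 0.0002128 x 5/2 = 0.0005320 mol.
[H2O2] = 0.0005320 / 0.03407 L = 0.0156 M.

0.0156 M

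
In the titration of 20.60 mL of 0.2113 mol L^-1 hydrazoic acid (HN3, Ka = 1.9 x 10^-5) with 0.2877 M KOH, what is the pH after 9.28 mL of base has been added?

Initial n(HN3) = 0.2113 x 0.02060 = 0.004353 mol.
n(KOH) added = 0.2877 x 0.009280 = 0.002670 mol, converting that many moles of HN3 to N3-.
Remaining n(HN3) = 0.001683 mol; n(N3-) = 0.002670 mol.
By Henderson-Hasselbalch, pH = pKa + log([A^-]/[HA]) = 4.72 + log(0.002670/0.001683) = 4.72 + (+0.20) = 4.92.

4.92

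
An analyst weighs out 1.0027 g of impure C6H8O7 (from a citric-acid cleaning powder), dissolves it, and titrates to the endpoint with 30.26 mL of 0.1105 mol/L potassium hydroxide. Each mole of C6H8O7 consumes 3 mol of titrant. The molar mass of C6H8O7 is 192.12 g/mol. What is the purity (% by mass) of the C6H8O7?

21.4%

n(KOH) = 0.1105 x 0.03026 = 0.003344 mol.
n(C6H8O7) = 0.003344 / 3 = 0.001115 mol.
mass of C6H8O7 = 0.001115 x 192.12 = 0.2141 g.
% purity = 0.2141 / 1.0027 x 100 = 21.4%.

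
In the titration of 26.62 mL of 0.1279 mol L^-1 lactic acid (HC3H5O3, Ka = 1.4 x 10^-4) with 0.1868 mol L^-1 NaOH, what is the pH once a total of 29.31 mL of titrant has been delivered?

12.57

n(acid) = 0.1279 x 0.02662 = 0.003405 mol; n(NaOH) added = 0.1868 x 0.02931 = 0.005475 mol.
Base is in excess by 0.005475 - 0.003405 = 0.002070 mol in a total volume of 0.05593 L.
[OH^-] = 0.002070/0.05593 = 0.03702 M, so pOH = 1.43 and pH = 14.00 - 1.43 = 12.57.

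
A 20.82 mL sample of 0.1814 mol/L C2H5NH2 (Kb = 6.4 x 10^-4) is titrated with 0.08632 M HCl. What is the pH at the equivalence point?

6.02

n(C2H5NH2) = 0.1814 x 0.02082 = 0.003777 mol; V(HCl) at equivalence = 0.003777/0.08632 = 0.04375 L.
At equivalence the base is fully converted to C2H5NH3+; total volume = 0.06457 L, so [C2H5NH3+] = 0.003777/0.06457 = 0.05849 M.
Ka(C2H5NH3+) = Kw/Kb = 1.0e-14 / 6.4 x 10^-4 = 1.56e-11.
[H^+] = sqrt(Ka x [C2H5NH3+]) = sqrt(1.56e-11 x 0.05849) = 9.56e-7 M.
pH = -log(9.56e-7) = 6.02.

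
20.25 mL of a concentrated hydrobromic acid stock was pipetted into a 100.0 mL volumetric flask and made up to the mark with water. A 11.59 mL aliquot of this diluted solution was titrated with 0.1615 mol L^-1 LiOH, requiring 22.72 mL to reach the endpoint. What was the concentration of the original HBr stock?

n(LiOH) = 0.1615 x 0.02272 = 0.003669 mol.
n(HBr) in the aliquot = 0.003669 mol.
[diluted HBr] = 0.003669 / 0.01159 = 0.3166 M.
Dilution factor = 100.0/20.25 = 4.938, so [stock] = 0.3166 x 4.938 = 1.56 M.

1.56 M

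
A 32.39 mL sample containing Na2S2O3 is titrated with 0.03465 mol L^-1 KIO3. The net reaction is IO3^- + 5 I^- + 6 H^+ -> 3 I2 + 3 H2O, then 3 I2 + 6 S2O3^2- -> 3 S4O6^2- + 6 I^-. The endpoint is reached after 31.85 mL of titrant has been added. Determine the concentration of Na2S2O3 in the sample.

0.204 M

n(KIO3) = 0.03465 x 0.03185 = 0.001104 mol.
From the balanced equation, 1 mol KIO3 reacts with 6 mol Na2S2O3, so n(Na2S2O3) = 0.001104 x 6/1 = 0.006622 mol.
[Na2S2O3] = 0.006622 / 0.03239 L = 0.204 M.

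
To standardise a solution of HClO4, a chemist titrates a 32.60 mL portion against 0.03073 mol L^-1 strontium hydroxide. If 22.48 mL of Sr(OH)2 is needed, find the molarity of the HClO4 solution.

n(Sr(OH)2) delivered = 0.03073 x 0.02248 = 0.0006908 mol.
The reaction is 2 HClO4 + 1 Sr(OH)2, so n(HClO4) = 0.0006908 x 2/1 = 0.001382 mol.
[HClO4] = 0.001382 mol / 0.03260 L = 0.0424 M.

0.0424 M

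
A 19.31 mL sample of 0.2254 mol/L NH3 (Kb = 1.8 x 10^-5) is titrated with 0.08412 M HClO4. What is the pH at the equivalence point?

n(NH3) = 0.2254 x 0.01931 = 0.004352 mol; V(HClO4) at equivalence = 0.004352/0.08412 = 0.05174 L.
At equivalence the base is fully converted to NH4+; total volume = 0.07105 L, so [NH4+] = 0.004352/0.07105 = 0.06126 M.
Ka(NH4+) = Kw/Kb = 1.0e-14 / 1.8 x 10^-5 = 5.56e-10.
[H^+] = sqrt(Ka x [NH4+]) = sqrt(5.56e-10 x 0.06126) = 5.83e-6 M.
pH = -log(5.83e-6) = 5.23.

5.23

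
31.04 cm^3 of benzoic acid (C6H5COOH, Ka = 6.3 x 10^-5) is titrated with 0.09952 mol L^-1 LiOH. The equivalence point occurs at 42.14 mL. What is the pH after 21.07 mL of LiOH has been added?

4.20

21.07 mL is exactly half the equivalence volume (42.14/2), i.e. the half-equivalence point.
There, n(HA) = n(A^-), so pH = pKa = -log(6.3 x 10^-5) = 4.20.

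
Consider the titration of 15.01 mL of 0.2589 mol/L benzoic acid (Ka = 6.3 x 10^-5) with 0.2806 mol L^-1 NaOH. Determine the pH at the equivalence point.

n(C6H5COOH) = 0.2589 x 0.01501 = 0.003886 mol; V(NaOH) at equivalence = 0.003886/0.2806 = 0.01385 L.
At equivalence all the acid is converted to C6H5COO-; total volume = 0.01501 + 0.01385 = 0.02886 L, so [C6H5COO-] = 0.003886/0.02886 = 0.1347 M.
Kb = Kw/Ka = 1.0e-14 / 6.3 x 10^-5 = 1.59e-10.
[OH^-] = sqrt(Kb x [C6H5COO-]) = sqrt(1.59e-10 x 0.1347) = 4.62e-6 M.
pOH = 5.34, so pH = 14.00 - 5.34 = 8.66.

8.66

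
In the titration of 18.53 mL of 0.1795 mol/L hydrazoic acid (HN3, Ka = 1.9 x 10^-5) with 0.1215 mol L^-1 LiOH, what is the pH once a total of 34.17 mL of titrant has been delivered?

12.19

n(acid) = 0.1795 x 0.01853 = 0.003326 mol; n(LiOH) added = 0.1215 x 0.03417 = 0.004152 mol.
Base is in excess by 0.004152 - 0.003326 = 0.0008255 mol in a total volume of 0.05270 L.
[OH^-] = 0.0008255/0.05270 = 0.01566 M, so pOH = 1.81 and pH = 14.00 - 1.81 = 12.19.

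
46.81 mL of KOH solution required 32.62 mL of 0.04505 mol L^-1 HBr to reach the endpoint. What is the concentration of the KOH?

0.0314 M

n(HBr) delivered = 0.04505 x 0.03262 = 0.001470 mol.
For a 1:1 reaction, n(KOH) = 0.001470 mol.
[KOH] = 0.001470 mol / 0.04681 L = 0.0314 M.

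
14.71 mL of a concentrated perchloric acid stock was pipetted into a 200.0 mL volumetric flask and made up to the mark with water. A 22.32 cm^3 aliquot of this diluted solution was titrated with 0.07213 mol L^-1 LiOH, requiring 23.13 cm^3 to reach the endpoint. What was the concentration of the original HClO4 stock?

1.02 M

n(LiOH) = 0.07213 x 0.02313 = 0.001668 mol.
n(HClO4) in the aliquot = 0.001668 mol.
[diluted HClO4] = 0.001668 / 0.02232 = 0.07475 M.
Dilution factor = 200.0/14.71 = 13.60, so [stock] = 0.07475 x 13.60 = 1.02 M.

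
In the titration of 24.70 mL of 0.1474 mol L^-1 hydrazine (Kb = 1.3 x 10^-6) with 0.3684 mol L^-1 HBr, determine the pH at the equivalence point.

n(N2H4) = 0.1474 x 0.02470 = 0.003641 mol; V(HBr) at equivalence = 0.003641/0.3684 = 0.009883 L.
At equivalence the base is fully converted to N2H5+; total volume = 0.03458 L, so [N2H5+] = 0.003641/0.03458 = 0.1053 M.
Ka(N2H5+) = Kw/Kb = 1.0e-14 / 1.3 x 10^-6 = 7.69e-9.
[H^+] = sqrt(Ka x [N2H5+]) = sqrt(7.69e-9 x 0.1053) = 2.85e-5 M.
pH = -log(2.85e-5) = 4.55.

4.55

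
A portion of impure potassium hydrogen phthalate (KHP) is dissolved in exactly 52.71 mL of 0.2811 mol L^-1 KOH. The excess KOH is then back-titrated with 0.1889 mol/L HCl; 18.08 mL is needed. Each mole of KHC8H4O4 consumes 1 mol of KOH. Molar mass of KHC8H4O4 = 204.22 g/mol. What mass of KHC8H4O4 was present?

Total n(KOH) added = 0.2811 x 0.05271 = 0.01482 mol.
n(HCl) used = 0.1889 x 0.01808 = 0.003415 mol, which equals the excess n(KOH).
So n(KOH) consumed by the sample = 0.01482 - 0.003415 = 0.01140 mol.
n(KHC8H4O4) = 0.01140 / 1 = 0.01140 mol.
mass = 0.01140 mol x 204.22 g/mol = 2.33 g.

2.33 g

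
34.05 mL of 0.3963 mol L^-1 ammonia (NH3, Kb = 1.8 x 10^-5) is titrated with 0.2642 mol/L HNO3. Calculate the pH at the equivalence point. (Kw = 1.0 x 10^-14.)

5.03

n(NH3) = 0.3963 x 0.03405 = 0.01349 mol; V(HNO3) at equivalence = 0.01349/0.2642 = 0.05108 L.
At equivalence the base is fully converted to NH4+; total volume = 0.08513 L, so [NH4+] = 0.01349/0.08513 = 0.1585 M.
Ka(NH4+) = Kw/Kb = 1.0e-14 / 1.8 x 10^-5 = 5.56e-10.
[H^+] = sqrt(Ka x [NH4+]) = sqrt(5.56e-10 x 0.1585) = 9.38e-6 M.
pH = -log(9.38e-6) = 5.03.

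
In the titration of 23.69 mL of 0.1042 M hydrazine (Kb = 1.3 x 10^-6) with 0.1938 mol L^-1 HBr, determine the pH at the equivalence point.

n(N2H4) = 0.1042 x 0.02369 = 0.002468 mol; V(HBr) at equivalence = 0.002468/0.1938 = 0.01274 L.
At equivalence the base is fully converted to N2H5+; total volume = 0.03643 L, so [N2H5+] = 0.002468/0.03643 = 0.06776 M.
Ka(N2H5+) = Kw/Kb = 1.0e-14 / 1.3 x 10^-6 = 7.69e-9.
[H^+] = sqrt(Ka x [N2H5+]) = sqrt(7.69e-9 x 0.06776) = 2.28e-5 M.
pH = -log(2.28e-5) = 4.64.

4.64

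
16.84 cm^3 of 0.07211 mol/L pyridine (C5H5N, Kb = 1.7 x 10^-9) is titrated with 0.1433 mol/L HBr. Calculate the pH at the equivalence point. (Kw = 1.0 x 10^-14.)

3.27

n(C5H5N) = 0.07211 x 0.01684 = 0.001214 mol; V(HBr) at equivalence = 0.001214/0.1433 = 0.008474 L.
At equivalence the base is fully converted to C5H5NH+; total volume = 0.02531 L, so [C5H5NH+] = 0.001214/0.02531 = 0.04797 M.
Ka(C5H5NH+) = Kw/Kb = 1.0e-14 / 1.7 x 10^-9 = 5.88e-6.
[H^+] = sqrt(Ka x [C5H5NH+]) = sqrt(5.88e-6 x 0.04797) = 0.000531 M.
pH = -log(0.000531) = 3.27.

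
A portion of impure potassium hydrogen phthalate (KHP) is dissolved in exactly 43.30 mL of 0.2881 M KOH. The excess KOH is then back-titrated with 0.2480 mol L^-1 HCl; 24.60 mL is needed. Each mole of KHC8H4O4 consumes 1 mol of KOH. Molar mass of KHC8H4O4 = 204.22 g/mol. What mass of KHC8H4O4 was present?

Total n(KOH) added = 0.2881 x 0.04330 = 0.01247 mol.
n(HCl) used = 0.2480 x 0.02460 = 0.006101 mol, which equals the excess n(KOH).
So n(KOH) consumed by the sample = 0.01247 - 0.006101 = 0.006374 mol.
n(KHC8H4O4) = 0.006374 / 1 = 0.006374 mol.
mass = 0.006374 mol x 204.22 g/mol = 1.30 g.

1.30 g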